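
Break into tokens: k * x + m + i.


Scan left to right, longest-match per lexeme
Tokens: ID(k), OP(*), ID(x), OP(+), ID(m), OP(+), ID(i)


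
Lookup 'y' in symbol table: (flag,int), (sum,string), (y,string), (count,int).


Lookup 'y' → type string


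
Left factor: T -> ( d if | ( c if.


Common prefix: '('
Factored: T -> ( T', T' -> d if | c if


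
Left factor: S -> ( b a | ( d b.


Common prefix: '('
Factored: S -> ( S', S' -> b a | d b


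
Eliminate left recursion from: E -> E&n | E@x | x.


Left-recursive alternatives: E&n, E@x; non-recursive: x
Introduce E': E -> xE', E' -> &nE' | @xE' | ε


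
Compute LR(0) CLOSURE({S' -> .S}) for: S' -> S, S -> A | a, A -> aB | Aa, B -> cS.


Start: S' -> .S
For each item with dot before a nonterminal B, add B -> .γ for every B-production
Closure: [S' -> .S, S -> .A, S -> .a, A -> .aB, A -> .Aa]


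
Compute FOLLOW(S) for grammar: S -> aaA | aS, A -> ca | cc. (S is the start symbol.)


$ ∈ FOLLOW(S). For each A -> αBβ: add FIRST(β)\{ε} to FOLLOW(B); if β nullable, add FOLLOW(A).
FOLLOW(S) = {$}


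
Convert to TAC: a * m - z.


Break into single-operator statements:
t1 = a * m
t2 = t1 - z


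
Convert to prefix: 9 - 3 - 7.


left-to-right (same/higher precedence on left): tree is (- (- 9 3) 7)
Prefix: - - 9 3 7


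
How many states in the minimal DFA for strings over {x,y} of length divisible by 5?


Track length mod 5: states 0..4, accept at 0
Minimal DFA: 5 states


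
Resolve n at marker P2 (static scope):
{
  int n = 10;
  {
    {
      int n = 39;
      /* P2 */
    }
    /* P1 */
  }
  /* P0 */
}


n declared in the same block as P2
n = 39


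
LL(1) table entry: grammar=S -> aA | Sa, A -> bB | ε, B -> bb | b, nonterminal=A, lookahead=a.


For [A, a]: ε is nullable and 'a' ∈ FOLLOW(A)
Entry: A -> ε


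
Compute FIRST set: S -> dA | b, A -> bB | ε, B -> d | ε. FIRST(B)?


Per alternative of B: FIRST(d) = {d}; FIRST(ε) = {ε}
FIRST(B) = {d, ε}


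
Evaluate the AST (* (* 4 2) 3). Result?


Evaluate inner: (* 4 2) = 8
Evaluate root: (* 8 3) = 24
Result: 24


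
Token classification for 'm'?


Pattern: letter/underscore followed by alphanumerics, not a keyword
Type: IDENTIFIER


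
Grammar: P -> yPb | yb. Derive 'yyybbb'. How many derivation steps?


Derivation: P => yPb => yyPbb => yyybbb
Steps: 3


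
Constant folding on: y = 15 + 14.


15 + 14 = 29 at compile time
Optimized: y = 29


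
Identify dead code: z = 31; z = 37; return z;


first assignment to z is overwritten before any read
Dead: 'z = 31'


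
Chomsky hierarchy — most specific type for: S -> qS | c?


Right-linear: every RHS is a terminal or a terminal followed by one nonterminal
Classification: Type 3 (Regular)


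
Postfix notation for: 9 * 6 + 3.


Left to right (same or higher precedence on left)
Postfix: 9 6 * 3 +


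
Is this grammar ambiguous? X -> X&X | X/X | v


'v&v/v' has two parse trees (no precedence encoded between & and /)
Ambiguous


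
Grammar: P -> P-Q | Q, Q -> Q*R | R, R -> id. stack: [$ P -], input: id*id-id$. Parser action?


no handle ('P-' is not any RHS); shift 'id'
Action: shift


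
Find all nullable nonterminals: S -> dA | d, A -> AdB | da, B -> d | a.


A nonterminal is nullable iff some alternative derives ε (directly, or every symbol in it is nullable)
Nullable: {}


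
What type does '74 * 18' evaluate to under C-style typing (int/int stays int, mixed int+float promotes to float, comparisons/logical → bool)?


Operand types: int * int
Rule: mixed int/float promotes to float; int/int stays int
Result type: int


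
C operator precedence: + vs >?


'+' is additive (level 9); '>' is relational (level 7)
Higher level binds tighter
'+' has higher precedence than '>'


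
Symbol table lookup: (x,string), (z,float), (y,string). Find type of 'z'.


Lookup 'z' → type float


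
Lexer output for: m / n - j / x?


Scan left to right, longest-match per lexeme
Tokens: ID(m), OP(/), ID(n), OP(-), ID(j), OP(/), ID(x)


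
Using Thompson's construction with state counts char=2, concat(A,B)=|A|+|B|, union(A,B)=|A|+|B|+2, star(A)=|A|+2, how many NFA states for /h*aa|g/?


Syntax tree has 4 char leaf(s), 1 union(s), 1 star(s)
chars contribute 4×2 = 8; each union adds +2; each star adds +2
Total: 8 + 2 + 2 = 12 states


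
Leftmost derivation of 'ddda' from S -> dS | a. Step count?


Derivation: S => dS => ddS => dddS => ddda
Steps: 4


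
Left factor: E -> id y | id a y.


Common prefix: 'id'
Factored: E -> id E', E' -> y | a y


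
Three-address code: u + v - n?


Break into single-operator statements:
t1 = u + v
t2 = t1 - n


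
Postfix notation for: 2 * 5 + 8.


Left to right (same or higher precedence on left)
Postfix: 2 5 * 8 +


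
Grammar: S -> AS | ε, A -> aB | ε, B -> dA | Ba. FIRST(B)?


Per alternative of B: FIRST(dA) = {d}; FIRST(Ba) = {d}
FIRST(B) = {d}


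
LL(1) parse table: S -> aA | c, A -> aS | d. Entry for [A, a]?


For [A, a]: 'a' ∈ FIRST(aS)
Entry: A -> aS


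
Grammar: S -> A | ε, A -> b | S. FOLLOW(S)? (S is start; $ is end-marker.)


$ ∈ FOLLOW(S). For each A -> αBβ: add FIRST(β)\{ε} to FOLLOW(B); if β nullable, add FOLLOW(A).
FOLLOW(S) = {$}


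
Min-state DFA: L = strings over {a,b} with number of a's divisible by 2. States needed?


Track (count of a) mod 2: states 0..1, accept at 0
Minimal DFA: 2 states


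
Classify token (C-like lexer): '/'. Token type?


Pattern: operator symbol
Type: OPERATOR


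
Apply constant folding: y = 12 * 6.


12 * 6 = 72 at compile time
Optimized: y = 72


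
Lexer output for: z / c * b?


Scan left to right, longest-match per lexeme
Tokens: ID(z), OP(/), ID(c), OP(*), ID(b)


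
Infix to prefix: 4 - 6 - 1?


left-to-right (same/higher precedence on left): tree is (- (- 4 6) 1)
Prefix: - - 4 6 1


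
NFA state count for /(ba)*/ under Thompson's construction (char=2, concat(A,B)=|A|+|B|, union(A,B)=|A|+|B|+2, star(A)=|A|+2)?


Syntax tree has 2 char leaf(s), 0 union(s), 1 star(s)
chars contribute 2×2 = 4; each union adds +2; each star adds +2
Total: 4 + 0 + 2 = 6 states


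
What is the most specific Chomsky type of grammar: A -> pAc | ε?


Single nonterminal LHS, but p^n c^n is not regular
Classification: Type 2 (Context-Free)


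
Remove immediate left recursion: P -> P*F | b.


Left-recursive alternatives: P*F; non-recursive: b
Introduce P': P -> bP', P' -> *FP' | ε


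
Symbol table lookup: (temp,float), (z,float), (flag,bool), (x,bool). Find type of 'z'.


Lookup 'z' → type float


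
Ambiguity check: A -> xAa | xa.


balanced x^n…a^n: each string has a unique parse
Unambiguous


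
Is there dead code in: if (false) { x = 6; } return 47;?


condition is constant false, so the whole block is unreachable
Dead: 'if (false) { x = 6; }'


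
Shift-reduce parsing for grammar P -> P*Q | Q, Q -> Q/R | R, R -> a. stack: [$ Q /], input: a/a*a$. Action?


no handle; shift 'a'
Action: shift


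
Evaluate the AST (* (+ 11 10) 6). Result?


Evaluate inner: (+ 11 10) = 21
Evaluate root: (* 21 6) = 126
Result: 126


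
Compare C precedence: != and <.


'<' is relational (level 7); '!=' is equality (level 6)
Higher level binds tighter
'<' has higher precedence than '!='


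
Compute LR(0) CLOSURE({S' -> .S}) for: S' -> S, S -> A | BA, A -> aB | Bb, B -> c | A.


Start: S' -> .S
For each item with dot before a nonterminal B, add B -> .γ for every B-production
Closure: [S' -> .S, S -> .A, S -> .BA, A -> .aB, A -> .Bb, B -> .c, B -> .A]


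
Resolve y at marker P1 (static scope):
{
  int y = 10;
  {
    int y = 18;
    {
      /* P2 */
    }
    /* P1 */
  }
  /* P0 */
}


y declared in the same block as P1
y = 18


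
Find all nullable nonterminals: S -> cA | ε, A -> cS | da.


A nonterminal is nullable iff some alternative derives ε (directly, or every symbol in it is nullable)
Nullable: {S}


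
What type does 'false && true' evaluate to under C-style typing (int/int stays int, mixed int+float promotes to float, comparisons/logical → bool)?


Operand types: bool && bool
Rule: logical operators take bool operands and yield bool
Result type: bool


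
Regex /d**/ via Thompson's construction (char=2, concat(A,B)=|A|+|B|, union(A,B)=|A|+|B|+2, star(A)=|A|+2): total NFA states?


Syntax tree has 1 char leaf(s), 0 union(s), 2 star(s)
chars contribute 1×2 = 2; each union adds +2; each star adds +2
Total: 2 + 0 + 4 = 6 states


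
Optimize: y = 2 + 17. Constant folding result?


2 + 17 = 19 at compile time
Optimized: y = 19


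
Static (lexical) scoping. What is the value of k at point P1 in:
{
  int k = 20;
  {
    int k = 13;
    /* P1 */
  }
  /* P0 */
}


k declared in the same block as P1
k = 13


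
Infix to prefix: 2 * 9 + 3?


left-to-right (same/higher precedence on left): tree is (+ (* 2 9) 3)
Prefix: + * 2 9 3


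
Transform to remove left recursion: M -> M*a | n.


Left-recursive alternatives: M*a; non-recursive: n
Introduce M': M -> nM', M' -> *aM' | ε


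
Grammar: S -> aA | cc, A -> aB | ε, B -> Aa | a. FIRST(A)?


Per alternative of A: FIRST(aB) = {a}; FIRST(ε) = {ε}
FIRST(A) = {a, ε}


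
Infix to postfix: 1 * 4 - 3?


Left to right (same or higher precedence on left)
Postfix: 1 4 * 3 -


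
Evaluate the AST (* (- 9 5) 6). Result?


Evaluate inner: (- 9 5) = 4
Evaluate root: (* 4 6) = 24
Result: 24


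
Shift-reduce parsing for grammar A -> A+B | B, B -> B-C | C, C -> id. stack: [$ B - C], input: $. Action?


handle 'B-C' on top
Action: reduce (B -> B-C)


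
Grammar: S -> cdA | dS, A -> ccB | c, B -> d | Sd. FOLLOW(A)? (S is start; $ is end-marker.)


$ ∈ FOLLOW(S). For each A -> αBβ: add FIRST(β)\{ε} to FOLLOW(B); if β nullable, add FOLLOW(A).
FOLLOW(A) = {$, d}


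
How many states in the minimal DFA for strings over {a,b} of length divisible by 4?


Track length mod 4: states 0..3, accept at 0
Minimal DFA: 4 states


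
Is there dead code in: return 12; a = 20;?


statement follows a return and is unreachable
Dead: 'a = 20'


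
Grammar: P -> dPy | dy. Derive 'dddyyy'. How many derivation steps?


Derivation: P => dPy => ddPyy => dddyyy
Steps: 3


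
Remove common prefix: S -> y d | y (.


Common prefix: 'y'
Factored: S -> y S', S' -> d | (


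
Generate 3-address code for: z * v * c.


Break into single-operator statements:
t1 = z * v
t2 = t1 * c


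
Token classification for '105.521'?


Pattern: digits with a decimal point
Type: FLOAT_LITERAL


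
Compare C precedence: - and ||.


'-' is additive (level 9); '||' is logical OR (level 1)
Higher level binds tighter
'-' has higher precedence than '||'


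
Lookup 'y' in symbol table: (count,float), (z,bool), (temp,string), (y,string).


Lookup 'y' → type string


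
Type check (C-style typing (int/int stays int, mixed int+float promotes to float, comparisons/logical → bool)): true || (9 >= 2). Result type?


Operand types: bool || bool
Rule: logical operators take bool operands and yield bool
Result type: bool


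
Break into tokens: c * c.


Scan left to right, longest-match per lexeme
Tokens: ID(c), OP(*), ID(c)


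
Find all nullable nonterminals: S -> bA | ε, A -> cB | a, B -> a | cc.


A nonterminal is nullable iff some alternative derives ε (directly, or every symbol in it is nullable)
Nullable: {S}


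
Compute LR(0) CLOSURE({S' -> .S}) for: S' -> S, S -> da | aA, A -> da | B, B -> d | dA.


Start: S' -> .S
For each item with dot before a nonterminal B, add B -> .γ for every B-production
Closure: [S' -> .S, S -> .da, S -> .aA]


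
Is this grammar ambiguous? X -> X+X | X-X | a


'a+a-a' has two parse trees (no precedence encoded between + and -)
Ambiguous


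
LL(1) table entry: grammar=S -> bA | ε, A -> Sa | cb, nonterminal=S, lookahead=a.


For [S, a]: ε is nullable and 'a' ∈ FOLLOW(S)
Entry: S -> ε


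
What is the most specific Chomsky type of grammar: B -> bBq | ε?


Single nonterminal LHS, but b^n q^n is not regular
Classification: Type 2 (Context-Free)


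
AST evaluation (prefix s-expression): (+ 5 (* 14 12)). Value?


Evaluate inner: (* 14 12) = 168
Evaluate root: (+ 5 168) = 173
Result: 173


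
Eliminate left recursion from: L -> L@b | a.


Left-recursive alternatives: L@b; non-recursive: a
Introduce L': L -> aL', L' -> @bL' | ε


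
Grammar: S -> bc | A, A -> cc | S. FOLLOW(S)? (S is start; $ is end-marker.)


$ ∈ FOLLOW(S). For each A -> αBβ: add FIRST(β)\{ε} to FOLLOW(B); if β nullable, add FOLLOW(A).
FOLLOW(S) = {$}


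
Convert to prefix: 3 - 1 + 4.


left-to-right (same/higher precedence on left): tree is (+ (- 3 1) 4)
Prefix: + - 3 1 4


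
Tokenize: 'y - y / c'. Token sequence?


Scan left to right, longest-match per lexeme
Tokens: ID(y), OP(-), ID(y), OP(/), ID(c)


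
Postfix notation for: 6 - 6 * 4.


* has higher precedence, evaluate 6*4 first
Postfix: 6 6 4 * -


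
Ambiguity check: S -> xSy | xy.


balanced x^n…y^n: each string has a unique parse
Unambiguous


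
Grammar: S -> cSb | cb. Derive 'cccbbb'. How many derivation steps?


Derivation: S => cSb => ccSbb => cccbbb
Steps: 3


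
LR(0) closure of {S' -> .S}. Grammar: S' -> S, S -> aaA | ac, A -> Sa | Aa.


Start: S' -> .S
For each item with dot before a nonterminal B, add B -> .γ for every B-production
Closure: [S' -> .S, S -> .aaA, S -> .ac]


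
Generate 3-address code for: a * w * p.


Break into single-operator statements:
t1 = a * w
t2 = t1 * p


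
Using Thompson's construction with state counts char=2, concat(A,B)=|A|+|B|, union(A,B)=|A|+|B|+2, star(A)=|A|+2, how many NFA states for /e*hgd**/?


Syntax tree has 4 char leaf(s), 0 union(s), 3 star(s)
chars contribute 4×2 = 8; each union adds +2; each star adds +2
Total: 8 + 0 + 6 = 14 states


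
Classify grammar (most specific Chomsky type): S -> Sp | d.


Left-linear: every RHS is a terminal or one nonterminal followed by a terminal
Classification: Type 3 (Regular)


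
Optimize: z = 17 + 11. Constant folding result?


17 + 11 = 28 at compile time
Optimized: z = 28


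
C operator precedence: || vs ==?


'==' is equality (level 6); '||' is logical OR (level 1)
Higher level binds tighter
'==' has higher precedence than '||'


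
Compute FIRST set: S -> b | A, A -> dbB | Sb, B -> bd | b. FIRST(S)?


Per alternative of S: FIRST(b) = {b}; FIRST(A) = {b, d}
FIRST(S) = {b, d}


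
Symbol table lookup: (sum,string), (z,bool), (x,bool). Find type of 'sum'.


Lookup 'sum' → type string


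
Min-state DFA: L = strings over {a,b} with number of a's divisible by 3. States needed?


Track (count of a) mod 3: states 0..2, accept at 0
Minimal DFA: 3 states


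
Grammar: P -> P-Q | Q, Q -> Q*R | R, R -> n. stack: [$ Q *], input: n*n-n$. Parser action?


no handle; shift 'n'
Action: shift


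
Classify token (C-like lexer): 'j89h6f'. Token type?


Pattern: letter/underscore followed by alphanumerics, not a keyword
Type: IDENTIFIER


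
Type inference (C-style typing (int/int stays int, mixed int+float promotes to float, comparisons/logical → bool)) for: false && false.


Operand types: bool && bool
Rule: logical operators take bool operands and yield bool
Result type: bool


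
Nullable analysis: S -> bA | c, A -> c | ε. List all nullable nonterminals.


A nonterminal is nullable iff some alternative derives ε (directly, or every symbol in it is nullable)
Nullable: {A}


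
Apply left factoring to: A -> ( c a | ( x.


Common prefix: '('
Factored: A -> ( A', A' -> c a | x


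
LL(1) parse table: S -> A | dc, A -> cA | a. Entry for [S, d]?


For [S, d]: 'd' ∈ FIRST(dc)
Entry: S -> dc


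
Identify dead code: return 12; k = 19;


statement follows a return and is unreachable
Dead: 'k = 19'


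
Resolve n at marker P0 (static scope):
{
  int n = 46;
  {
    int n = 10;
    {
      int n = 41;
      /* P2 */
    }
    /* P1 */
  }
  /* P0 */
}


n declared in the same block as P0
n = 46


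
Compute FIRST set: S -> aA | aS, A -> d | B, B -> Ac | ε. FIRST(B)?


Per alternative of B: FIRST(Ac) = {c, d}; FIRST(ε) = {ε}
FIRST(B) = {c, d, ε}


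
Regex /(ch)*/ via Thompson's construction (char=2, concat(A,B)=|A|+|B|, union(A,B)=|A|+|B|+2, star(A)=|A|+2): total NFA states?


Syntax tree has 2 char leaf(s), 0 union(s), 1 star(s)
chars contribute 2×2 = 4; each union adds +2; each star adds +2
Total: 4 + 0 + 2 = 6 states


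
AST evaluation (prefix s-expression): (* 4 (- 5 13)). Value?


Evaluate inner: (- 5 13) = -8
Evaluate root: (* 4 -8) = -32
Result: -32


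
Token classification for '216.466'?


Pattern: digits with a decimal point
Type: FLOAT_LITERAL


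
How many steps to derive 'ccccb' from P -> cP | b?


Derivation: P => cP => ccP => cccP => ccccP => ccccb
Steps: 5


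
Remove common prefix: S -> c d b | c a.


Common prefix: 'c'
Factored: S -> c S', S' -> d b | a


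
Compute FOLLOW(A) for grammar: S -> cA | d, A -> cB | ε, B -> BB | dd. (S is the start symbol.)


$ ∈ FOLLOW(S). For each A -> αBβ: add FIRST(β)\{ε} to FOLLOW(B); if β nullable, add FOLLOW(A).
FOLLOW(A) = {$}


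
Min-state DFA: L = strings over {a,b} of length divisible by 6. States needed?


Track length mod 6: states 0..5, accept at 0
Minimal DFA: 6 states


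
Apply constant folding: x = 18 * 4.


18 * 4 = 72 at compile time
Optimized: x = 72


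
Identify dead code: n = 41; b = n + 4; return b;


n is read by b's definition; b is returned
No dead code


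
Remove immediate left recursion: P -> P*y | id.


Left-recursive alternatives: P*y; non-recursive: id
Introduce P': P -> idP', P' -> *yP' | ε


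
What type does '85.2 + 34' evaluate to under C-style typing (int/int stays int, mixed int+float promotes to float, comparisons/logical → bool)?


Operand types: float + int
Rule: mixed int/float promotes to float; int/int stays int
Result type: float


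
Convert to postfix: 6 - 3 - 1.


Left to right (same or higher precedence on left)
Postfix: 6 3 - 1 -


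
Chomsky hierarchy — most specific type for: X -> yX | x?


Right-linear: every RHS is a terminal or a terminal followed by one nonterminal
Classification: Type 3 (Regular)


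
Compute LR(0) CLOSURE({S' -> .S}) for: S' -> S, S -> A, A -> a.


Start: S' -> .S
For each item with dot before a nonterminal B, add B -> .γ for every B-production
Closure: [S' -> .S, S -> .A, A -> .a]


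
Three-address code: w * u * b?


Break into single-operator statements:
t1 = w * u
t2 = t1 * b


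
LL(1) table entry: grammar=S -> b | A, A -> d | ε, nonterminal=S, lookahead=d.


For [S, d]: 'd' ∈ FIRST(A)
Entry: S -> A


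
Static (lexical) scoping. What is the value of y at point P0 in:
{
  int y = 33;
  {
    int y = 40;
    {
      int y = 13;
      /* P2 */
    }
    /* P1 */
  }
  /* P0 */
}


y declared in the same block as P0
y = 33


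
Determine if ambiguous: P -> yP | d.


right-linear, alternatives start with distinct terminals 'y' vs 'd': unique leftmost derivation
Unambiguous


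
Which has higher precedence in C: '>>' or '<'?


'>>' is shift (level 8); '<' is relational (level 7)
Higher level binds tighter
'>>' has higher precedence than '<'


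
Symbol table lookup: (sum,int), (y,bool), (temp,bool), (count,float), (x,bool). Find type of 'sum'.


Lookup 'sum' → type int


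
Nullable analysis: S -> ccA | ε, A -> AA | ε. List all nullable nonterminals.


A nonterminal is nullable iff some alternative derives ε (directly, or every symbol in it is nullable)
Nullable: {A, S}


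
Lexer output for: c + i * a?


Scan left to right, longest-match per lexeme
Tokens: ID(c), OP(+), ID(i), OP(*), ID(a)


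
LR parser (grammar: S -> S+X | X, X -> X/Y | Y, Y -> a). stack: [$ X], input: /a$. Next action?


shift '/' to continue X -> X/Y
Action: shift


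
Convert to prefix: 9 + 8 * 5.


'*' binds tighter: tree is (+ 9 (* 8 5))
Prefix: + 9 * 8 5


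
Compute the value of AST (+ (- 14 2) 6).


Evaluate inner: (- 14 2) = 12
Evaluate root: (+ 12 6) = 18
Result: 18


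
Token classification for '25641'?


Pattern: digits only
Type: INTEGER_LITERAL


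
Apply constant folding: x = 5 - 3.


5 - 3 = 2 at compile time
Optimized: x = 2


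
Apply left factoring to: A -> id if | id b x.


Common prefix: 'id'
Factored: A -> id A', A' -> if | b x


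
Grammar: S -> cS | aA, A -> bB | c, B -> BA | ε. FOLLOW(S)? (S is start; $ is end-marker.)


$ ∈ FOLLOW(S). For each A -> αBβ: add FIRST(β)\{ε} to FOLLOW(B); if β nullable, add FOLLOW(A).
FOLLOW(S) = {$}


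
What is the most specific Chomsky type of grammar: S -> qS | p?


Right-linear: every RHS is a terminal or a terminal followed by one nonterminal
Classification: Type 3 (Regular)


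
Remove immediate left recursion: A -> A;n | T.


Left-recursive alternatives: A;n; non-recursive: T
Introduce A': A -> TA', A' -> ;nA' | ε


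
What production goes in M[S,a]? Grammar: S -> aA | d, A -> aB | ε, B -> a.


For [S, a]: 'a' ∈ FIRST(aA)
Entry: S -> aA


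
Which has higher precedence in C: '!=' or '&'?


'!=' is equality (level 6); '&' is bitwise AND (level 5)
Higher level binds tighter
'!=' has higher precedence than '&'


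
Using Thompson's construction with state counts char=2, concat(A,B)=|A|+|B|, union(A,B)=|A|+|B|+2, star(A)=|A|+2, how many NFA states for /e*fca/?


Syntax tree has 4 char leaf(s), 0 union(s), 1 star(s)
chars contribute 4×2 = 8; each union adds +2; each star adds +2
Total: 8 + 0 + 2 = 10 states


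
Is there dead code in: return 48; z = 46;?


statement follows a return and is unreachable
Dead: 'z = 46'


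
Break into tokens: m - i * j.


Scan left to right, longest-match per lexeme
Tokens: ID(m), OP(-), ID(i), OP(*), ID(j)


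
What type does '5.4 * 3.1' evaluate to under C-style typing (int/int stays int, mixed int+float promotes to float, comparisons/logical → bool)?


Operand types: float * float
Rule: mixed int/float promotes to float; int/int stays int
Result type: float


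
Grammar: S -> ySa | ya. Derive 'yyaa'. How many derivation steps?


Derivation: S => ySa => yyaa
Steps: 2


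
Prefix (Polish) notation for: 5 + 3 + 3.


left-to-right (same/higher precedence on left): tree is (+ (+ 5 3) 3)
Prefix: + + 5 3 3


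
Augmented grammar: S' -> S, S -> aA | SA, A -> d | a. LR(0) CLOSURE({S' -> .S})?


Start: S' -> .S
For each item with dot before a nonterminal B, add B -> .γ for every B-production
Closure: [S' -> .S, S -> .aA, S -> .SA]


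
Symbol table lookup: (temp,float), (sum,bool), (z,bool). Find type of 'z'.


Lookup 'z' → type bool


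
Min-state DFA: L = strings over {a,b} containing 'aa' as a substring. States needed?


KMP-style automaton: 2 progress states + 1 absorbing accept = 3
Minimal DFA: 3 states


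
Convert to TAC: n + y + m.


Break into single-operator statements:
t1 = n + y
t2 = t1 + m


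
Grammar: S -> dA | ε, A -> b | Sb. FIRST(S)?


Per alternative of S: FIRST(dA) = {d}; FIRST(ε) = {ε}
FIRST(S) = {d, ε}


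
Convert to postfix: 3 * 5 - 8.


Left to right (same or higher precedence on left)
Postfix: 3 5 * 8 -


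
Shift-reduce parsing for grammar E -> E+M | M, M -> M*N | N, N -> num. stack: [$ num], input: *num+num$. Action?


'num' on top is the handle for N -> num
Action: reduce (N -> num)


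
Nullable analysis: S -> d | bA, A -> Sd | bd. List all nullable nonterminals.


A nonterminal is nullable iff some alternative derives ε (directly, or every symbol in it is nullable)
Nullable: {}


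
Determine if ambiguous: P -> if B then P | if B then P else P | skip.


dangling else: 'if B then if B then skip else skip' parses two ways
Ambiguous


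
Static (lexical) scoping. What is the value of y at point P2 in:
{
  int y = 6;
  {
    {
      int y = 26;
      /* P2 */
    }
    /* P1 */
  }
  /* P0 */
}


y declared in the same block as P2
y = 26


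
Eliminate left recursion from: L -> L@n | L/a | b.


Left-recursive alternatives: L@n, L/a; non-recursive: b
Introduce L': L -> bL', L' -> @nL' | /aL' | ε


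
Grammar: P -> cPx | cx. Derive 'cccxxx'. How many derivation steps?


Derivation: P => cPx => ccPxx => cccxxx
Steps: 3


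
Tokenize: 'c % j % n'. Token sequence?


Scan left to right, longest-match per lexeme
Tokens: ID(c), OP(%), ID(j), OP(%), ID(n)


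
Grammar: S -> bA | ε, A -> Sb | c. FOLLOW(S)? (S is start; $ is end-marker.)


$ ∈ FOLLOW(S). For each A -> αBβ: add FIRST(β)\{ε} to FOLLOW(B); if β nullable, add FOLLOW(A).
FOLLOW(S) = {$, b}


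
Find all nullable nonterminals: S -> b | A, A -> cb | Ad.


A nonterminal is nullable iff some alternative derives ε (directly, or every symbol in it is nullable)
Nullable: {}


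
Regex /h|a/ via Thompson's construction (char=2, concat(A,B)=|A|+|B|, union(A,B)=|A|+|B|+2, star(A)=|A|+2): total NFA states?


Syntax tree has 2 char leaf(s), 1 union(s), 0 star(s)
chars contribute 2×2 = 4; each union adds +2; each star adds +2
Total: 4 + 2 + 0 = 6 states


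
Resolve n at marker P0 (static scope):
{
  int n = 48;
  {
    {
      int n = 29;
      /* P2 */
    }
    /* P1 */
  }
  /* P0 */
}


n declared in the same block as P0
n = 48


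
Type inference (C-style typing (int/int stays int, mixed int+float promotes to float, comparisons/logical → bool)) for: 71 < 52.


Operand types: int < int
Rule: comparison yields bool
Result type: bool


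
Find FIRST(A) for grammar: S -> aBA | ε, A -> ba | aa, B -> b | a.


Per alternative of A: FIRST(ba) = {b}; FIRST(aa) = {a}
FIRST(A) = {a, b}


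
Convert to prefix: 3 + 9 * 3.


'*' binds tighter: tree is (+ 3 (* 9 3))
Prefix: + 3 * 9 3


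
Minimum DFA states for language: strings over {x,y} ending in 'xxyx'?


Track the longest suffix of input matching a prefix of 'xxyx': 5 classes (prefixes of length 0..4)
Minimal DFA: 5 states


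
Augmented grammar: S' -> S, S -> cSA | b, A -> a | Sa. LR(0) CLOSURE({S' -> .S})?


Start: S' -> .S
For each item with dot before a nonterminal B, add B -> .γ for every B-production
Closure: [S' -> .S, S -> .cSA, S -> .b]


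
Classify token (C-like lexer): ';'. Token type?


Pattern: delimiter/punctuation
Type: PUNCTUATION


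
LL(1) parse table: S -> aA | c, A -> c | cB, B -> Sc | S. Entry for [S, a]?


For [S, a]: 'a' ∈ FIRST(aA)
Entry: S -> aA


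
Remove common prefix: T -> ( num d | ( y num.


Common prefix: '('
Factored: T -> ( T', T' -> num d | y num


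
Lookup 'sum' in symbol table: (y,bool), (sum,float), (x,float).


Lookup 'sum' → type float


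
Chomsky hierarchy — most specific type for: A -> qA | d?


Right-linear: every RHS is a terminal or a terminal followed by one nonterminal
Classification: Type 3 (Regular)


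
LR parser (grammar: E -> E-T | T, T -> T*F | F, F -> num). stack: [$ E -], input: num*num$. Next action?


no handle ('E-' is not any RHS); shift 'num'
Action: shift


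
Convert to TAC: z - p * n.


Break into single-operator statements:
t1 = p * n
t2 = z - t1


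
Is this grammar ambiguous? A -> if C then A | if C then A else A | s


dangling else: 'if C then if C then s else s' parses two ways
Ambiguous


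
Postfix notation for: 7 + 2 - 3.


Left to right (same or higher precedence on left)
Postfix: 7 2 + 3 -


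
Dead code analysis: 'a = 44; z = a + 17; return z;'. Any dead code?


a is read by z's definition; z is returned
No dead code


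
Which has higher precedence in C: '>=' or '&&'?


'>=' is relational (level 7); '&&' is logical AND (level 2)
Higher level binds tighter
'>=' has higher precedence than '&&'


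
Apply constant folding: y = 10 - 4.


10 - 4 = 6 at compile time
Optimized: y = 6


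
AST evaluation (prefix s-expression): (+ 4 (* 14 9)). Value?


Evaluate inner: (* 14 9) = 126
Evaluate root: (+ 4 126) = 130
Result: 130


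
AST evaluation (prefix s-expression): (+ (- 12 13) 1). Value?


Evaluate inner: (- 12 13) = -1
Evaluate root: (+ -1 1) = 0
Result: 0


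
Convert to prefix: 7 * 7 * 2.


left-to-right (same/higher precedence on left): tree is (* (* 7 7) 2)
Prefix: * * 7 7 2


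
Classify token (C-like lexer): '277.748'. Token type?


Pattern: digits with a decimal point
Type: FLOAT_LITERAL


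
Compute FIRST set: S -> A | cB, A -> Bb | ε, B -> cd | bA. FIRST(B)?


Per alternative of B: FIRST(cd) = {c}; FIRST(bA) = {b}
FIRST(B) = {b, c}


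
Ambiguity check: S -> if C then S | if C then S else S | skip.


dangling else: 'if C then if C then skip else skip' parses two ways
Ambiguous


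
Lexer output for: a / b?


Scan left to right, longest-match per lexeme
Tokens: ID(a), OP(/), ID(b)


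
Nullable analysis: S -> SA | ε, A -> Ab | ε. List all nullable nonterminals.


A nonterminal is nullable iff some alternative derives ε (directly, or every symbol in it is nullable)
Nullable: {A, S}


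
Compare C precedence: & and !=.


'!=' is equality (level 6); '&' is bitwise AND (level 5)
Higher level binds tighter
'!=' has higher precedence than '&'


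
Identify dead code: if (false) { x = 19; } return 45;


condition is constant false, so the whole block is unreachable
Dead: 'if (false) { x = 19; }'


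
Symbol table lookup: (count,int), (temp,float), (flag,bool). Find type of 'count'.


Lookup 'count' → type int


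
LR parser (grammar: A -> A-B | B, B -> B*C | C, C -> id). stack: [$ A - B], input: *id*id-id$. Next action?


'*' can extend B; shift to build B -> B*C
Action: shift


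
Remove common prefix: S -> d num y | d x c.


Common prefix: 'd'
Factored: S -> d S', S' -> num y | x c


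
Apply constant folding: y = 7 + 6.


7 + 6 = 13 at compile time
Optimized: y = 13


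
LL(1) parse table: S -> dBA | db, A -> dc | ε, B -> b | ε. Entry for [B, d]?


For [B, d]: ε is nullable and 'd' ∈ FOLLOW(B)
Entry: B -> ε


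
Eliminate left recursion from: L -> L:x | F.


Left-recursive alternatives: L:x; non-recursive: F
Introduce L': L -> FL', L' -> :xL' | ε


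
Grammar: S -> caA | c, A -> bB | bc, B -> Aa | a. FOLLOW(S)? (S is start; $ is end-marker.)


$ ∈ FOLLOW(S). For each A -> αBβ: add FIRST(β)\{ε} to FOLLOW(B); if β nullable, add FOLLOW(A).
FOLLOW(S) = {$}


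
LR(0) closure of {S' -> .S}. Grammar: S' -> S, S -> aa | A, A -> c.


Start: S' -> .S
For each item with dot before a nonterminal B, add B -> .γ for every B-production
Closure: [S' -> .S, S -> .aa, S -> .A, A -> .c]


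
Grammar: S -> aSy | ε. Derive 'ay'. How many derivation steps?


Derivation: S => aSy => ay
Steps: 2


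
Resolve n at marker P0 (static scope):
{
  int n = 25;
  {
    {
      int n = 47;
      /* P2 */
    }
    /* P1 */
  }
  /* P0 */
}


n declared in the same block as P0
n = 25


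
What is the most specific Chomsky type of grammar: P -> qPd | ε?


Single nonterminal LHS, but q^n d^n is not regular
Classification: Type 2 (Context-Free)


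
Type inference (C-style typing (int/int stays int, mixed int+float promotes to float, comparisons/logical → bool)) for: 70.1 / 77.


Operand types: float / int
Rule: mixed int/float promotes to float; int/int stays int
Result type: float


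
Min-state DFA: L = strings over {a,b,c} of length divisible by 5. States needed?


Track length mod 5: states 0..4, accept at 0
Minimal DFA: 5 states


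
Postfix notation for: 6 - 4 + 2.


Left to right (same or higher precedence on left)
Postfix: 6 4 - 2 +


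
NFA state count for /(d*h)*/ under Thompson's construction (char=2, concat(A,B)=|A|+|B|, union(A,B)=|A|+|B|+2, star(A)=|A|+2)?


Syntax tree has 2 char leaf(s), 0 union(s), 2 star(s)
chars contribute 2×2 = 4; each union adds +2; each star adds +2
Total: 4 + 0 + 4 = 8 states


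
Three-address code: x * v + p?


Break into single-operator statements:
t1 = x * v
t2 = t1 + p


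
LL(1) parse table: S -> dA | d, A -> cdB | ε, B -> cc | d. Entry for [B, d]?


For [B, d]: 'd' ∈ FIRST(d)
Entry: B -> d


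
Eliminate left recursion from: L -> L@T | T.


Left-recursive alternatives: L@T; non-recursive: T
Introduce L': L -> TL', L' -> @TL' | ε


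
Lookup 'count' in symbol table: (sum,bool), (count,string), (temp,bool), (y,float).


Lookup 'count' → type string


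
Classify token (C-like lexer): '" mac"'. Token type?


Pattern: double-quoted sequence
Type: STRING_LITERAL


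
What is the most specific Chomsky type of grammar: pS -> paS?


LHS has context (more than one symbol) and |LHS| ≤ |RHS|
Classification: Type 1 (Context-Sensitive)


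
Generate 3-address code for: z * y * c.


Break into single-operator statements:
t1 = z * y
t2 = t1 * c


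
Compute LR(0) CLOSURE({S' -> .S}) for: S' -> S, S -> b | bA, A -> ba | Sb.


Start: S' -> .S
For each item with dot before a nonterminal B, add B -> .γ for every B-production
Closure: [S' -> .S, S -> .b, S -> .bA]


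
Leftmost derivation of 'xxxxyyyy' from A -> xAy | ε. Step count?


Derivation: A => xAy => xxAyy => xxxAyyy => xxxxAyyyy => xxxxyyyy
Steps: 5


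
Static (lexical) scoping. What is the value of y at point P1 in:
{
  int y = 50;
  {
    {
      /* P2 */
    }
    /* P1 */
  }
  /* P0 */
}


P1's block does not declare y; resolves to the enclosing declaration at depth 0
y = 50


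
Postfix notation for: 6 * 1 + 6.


Left to right (same or higher precedence on left)
Postfix: 6 1 * 6 +


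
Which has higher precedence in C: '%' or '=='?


'%' is multiplicative (level 10); '==' is equality (level 6)
Higher level binds tighter
'%' has higher precedence than '=='


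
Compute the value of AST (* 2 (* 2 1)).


Evaluate inner: (* 2 1) = 2
Evaluate root: (* 2 2) = 4
Result: 4


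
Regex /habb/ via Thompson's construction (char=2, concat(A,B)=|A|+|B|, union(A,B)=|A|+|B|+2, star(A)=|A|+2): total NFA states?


Syntax tree has 4 char leaf(s), 0 union(s), 0 star(s)
chars contribute 4×2 = 8; each union adds +2; each star adds +2
Total: 8 + 0 + 0 = 8 states


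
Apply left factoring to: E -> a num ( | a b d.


Common prefix: 'a'
Factored: E -> a E', E' -> num ( | b d


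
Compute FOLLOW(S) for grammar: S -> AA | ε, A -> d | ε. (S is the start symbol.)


$ ∈ FOLLOW(S). For each A -> αBβ: add FIRST(β)\{ε} to FOLLOW(B); if β nullable, add FOLLOW(A).
FOLLOW(S) = {$}


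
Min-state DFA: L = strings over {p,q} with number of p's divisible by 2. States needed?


Track (count of p) mod 2: states 0..1, accept at 0
Minimal DFA: 2 states


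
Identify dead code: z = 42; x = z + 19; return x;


z is read by x's definition; x is returned
No dead code


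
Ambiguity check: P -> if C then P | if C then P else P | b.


dangling else: 'if C then if C then b else b' parses two ways
Ambiguous


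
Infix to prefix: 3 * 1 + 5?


left-to-right (same/higher precedence on left): tree is (+ (* 3 1) 5)
Prefix: + * 3 1 5


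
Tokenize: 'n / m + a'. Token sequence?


Scan left to right, longest-match per lexeme
Tokens: ID(n), OP(/), ID(m), OP(+), ID(a)


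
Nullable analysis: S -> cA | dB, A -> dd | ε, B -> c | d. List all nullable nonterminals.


A nonterminal is nullable iff some alternative derives ε (directly, or every symbol in it is nullable)
Nullable: {A}


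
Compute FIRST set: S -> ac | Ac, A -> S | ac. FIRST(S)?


Per alternative of S: FIRST(ac) = {a}; FIRST(Ac) = {a}
FIRST(S) = {a}


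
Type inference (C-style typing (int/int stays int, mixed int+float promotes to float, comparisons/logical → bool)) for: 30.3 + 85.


Operand types: float + int
Rule: mixed int/float promotes to float; int/int stays int
Result type: float


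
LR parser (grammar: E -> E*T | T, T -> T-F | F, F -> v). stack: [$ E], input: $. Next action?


start symbol E on stack, input exhausted
Action: accept


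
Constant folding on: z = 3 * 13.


3 * 13 = 39 at compile time
Optimized: z = 39


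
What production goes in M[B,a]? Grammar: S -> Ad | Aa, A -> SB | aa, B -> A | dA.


For [B, a]: 'a' ∈ FIRST(A)
Entry: B -> A


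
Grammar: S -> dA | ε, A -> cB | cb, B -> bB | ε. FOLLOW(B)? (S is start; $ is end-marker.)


$ ∈ FOLLOW(S). For each A -> αBβ: add FIRST(β)\{ε} to FOLLOW(B); if β nullable, add FOLLOW(A).
FOLLOW(B) = {$}


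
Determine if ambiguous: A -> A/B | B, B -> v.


precedence layered via separate nonterminal B: deterministic
Unambiguous


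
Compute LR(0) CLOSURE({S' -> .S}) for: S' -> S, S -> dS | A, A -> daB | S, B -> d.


Start: S' -> .S
For each item with dot before a nonterminal B, add B -> .γ for every B-production
Closure: [S' -> .S, S -> .dS, S -> .A, A -> .daB, A -> .S]


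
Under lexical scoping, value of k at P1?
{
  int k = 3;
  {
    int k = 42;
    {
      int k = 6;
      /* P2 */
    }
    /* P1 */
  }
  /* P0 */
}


k declared in the same block as P1
k = 42


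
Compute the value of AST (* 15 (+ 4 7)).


Evaluate inner: (+ 4 7) = 11
Evaluate root: (* 15 11) = 165
Result: 165


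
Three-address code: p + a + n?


Break into single-operator statements:
t1 = p + a
t2 = t1 + n


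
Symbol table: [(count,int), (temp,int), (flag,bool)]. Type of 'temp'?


Lookup 'temp' → type int


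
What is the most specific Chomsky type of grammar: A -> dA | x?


Right-linear: every RHS is a terminal or a terminal followed by one nonterminal
Classification: Type 3 (Regular)


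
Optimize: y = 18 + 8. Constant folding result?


18 + 8 = 26 at compile time
Optimized: y = 26


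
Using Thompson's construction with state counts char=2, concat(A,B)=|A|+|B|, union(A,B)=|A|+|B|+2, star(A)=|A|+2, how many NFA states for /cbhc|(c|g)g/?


Syntax tree has 7 char leaf(s), 2 union(s), 0 star(s)
chars contribute 7×2 = 14; each union adds +2; each star adds +2
Total: 14 + 4 + 0 = 18 states


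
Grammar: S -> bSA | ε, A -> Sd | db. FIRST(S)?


Per alternative of S: FIRST(bSA) = {b}; FIRST(ε) = {ε}
FIRST(S) = {b, ε}


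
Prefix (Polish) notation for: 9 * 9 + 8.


left-to-right (same/higher precedence on left): tree is (+ (* 9 9) 8)
Prefix: + * 9 9 8


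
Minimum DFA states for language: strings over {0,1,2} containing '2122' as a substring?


KMP-style automaton: 4 progress states + 1 absorbing accept = 5
Minimal DFA: 5 states


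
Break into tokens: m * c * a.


Scan left to right, longest-match per lexeme
Tokens: ID(m), OP(*), ID(c), OP(*), ID(a)


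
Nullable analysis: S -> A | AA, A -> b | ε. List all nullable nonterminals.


A nonterminal is nullable iff some alternative derives ε (directly, or every symbol in it is nullable)
Nullable: {A, S}


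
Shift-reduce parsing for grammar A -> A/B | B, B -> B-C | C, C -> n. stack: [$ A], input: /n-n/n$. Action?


shift '/' to continue A -> A/B
Action: shift


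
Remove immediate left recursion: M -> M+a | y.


Left-recursive alternatives: M+a; non-recursive: y
Introduce M': M -> yM', M' -> +aM' | ε
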